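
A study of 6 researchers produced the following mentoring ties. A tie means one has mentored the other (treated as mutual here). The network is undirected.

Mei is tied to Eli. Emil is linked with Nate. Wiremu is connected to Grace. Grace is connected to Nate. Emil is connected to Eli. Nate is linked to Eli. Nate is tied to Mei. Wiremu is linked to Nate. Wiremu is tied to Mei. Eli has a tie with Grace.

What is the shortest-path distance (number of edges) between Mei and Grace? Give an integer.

2

One shortest route is Mei – Nate – Grace, which uses 2 edges, and Mei and Grace are not directly tied, so nothing shorter exists. So d(Mei,Grace) = 2.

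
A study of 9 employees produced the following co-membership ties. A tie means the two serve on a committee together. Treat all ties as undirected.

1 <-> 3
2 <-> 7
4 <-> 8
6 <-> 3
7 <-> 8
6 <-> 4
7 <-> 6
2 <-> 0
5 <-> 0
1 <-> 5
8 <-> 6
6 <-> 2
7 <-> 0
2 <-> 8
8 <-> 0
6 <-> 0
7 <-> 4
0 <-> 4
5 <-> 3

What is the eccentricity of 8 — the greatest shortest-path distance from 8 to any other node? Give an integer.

3

Distances from 8: 0:1, 1:3, 2:1, 3:2, 4:1, 5:2, 6:1, 7:1.
The largest is 3 (to 1), so the eccentricity of 8 is 3.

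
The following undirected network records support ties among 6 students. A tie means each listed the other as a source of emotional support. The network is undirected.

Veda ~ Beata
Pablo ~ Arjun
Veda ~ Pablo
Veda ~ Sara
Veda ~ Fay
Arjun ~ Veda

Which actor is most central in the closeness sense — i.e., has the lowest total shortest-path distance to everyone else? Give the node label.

Veda

Farness (sum of distances to all others) for each node — Arjun:8, Beata:9, Fay:9, Pablo:8, Sara:9, Veda:5.
The smallest farness is 5, for Veda, so Veda has the highest closeness.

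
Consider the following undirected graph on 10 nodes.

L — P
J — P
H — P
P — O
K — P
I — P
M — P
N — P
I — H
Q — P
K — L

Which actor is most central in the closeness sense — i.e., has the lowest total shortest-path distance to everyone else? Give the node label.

Farness (sum of distances to all others) for each node — H:16, I:16, J:17, K:16, L:16, M:17, N:17, O:17, P:9, Q:17.
The smallest farness is 9, for P, so P has the highest closeness.

P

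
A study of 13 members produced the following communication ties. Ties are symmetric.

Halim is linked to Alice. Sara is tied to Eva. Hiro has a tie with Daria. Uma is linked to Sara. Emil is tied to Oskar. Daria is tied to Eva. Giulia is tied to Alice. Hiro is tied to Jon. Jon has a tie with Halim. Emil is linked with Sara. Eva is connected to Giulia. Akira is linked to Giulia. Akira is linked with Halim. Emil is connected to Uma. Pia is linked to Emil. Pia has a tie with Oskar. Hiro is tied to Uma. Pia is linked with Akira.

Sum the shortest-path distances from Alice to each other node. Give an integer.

Distances from Alice: Akira:2, Daria:3, Emil:4, Eva:2, Giulia:1, Halim:1, Hiro:3, Jon:2, Oskar:4, Pia:3, Sara:3, Uma:4.
Sum = 2 + 3 + 4 + 2 + 1 + 1 + 3 + 2 + 4 + 3 + 3 + 4 = 32.

32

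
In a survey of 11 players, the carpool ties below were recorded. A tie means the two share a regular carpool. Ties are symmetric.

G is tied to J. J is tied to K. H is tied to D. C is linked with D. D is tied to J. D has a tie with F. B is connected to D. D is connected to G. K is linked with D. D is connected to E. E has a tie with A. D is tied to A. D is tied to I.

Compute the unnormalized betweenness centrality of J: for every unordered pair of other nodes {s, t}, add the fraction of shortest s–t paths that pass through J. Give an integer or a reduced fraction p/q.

Pairs whose geodesics pass through J — G–K: 1/2.
All other pairs contribute 0.
Summing the contributions gives betweenness(J) = 1/2.

1/2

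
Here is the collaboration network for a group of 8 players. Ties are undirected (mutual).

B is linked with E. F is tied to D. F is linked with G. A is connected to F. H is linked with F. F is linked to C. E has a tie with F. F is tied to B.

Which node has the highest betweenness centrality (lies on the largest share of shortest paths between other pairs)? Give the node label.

F

Unnormalized betweenness of each node: A:0, B:0, C:0, D:0, E:0, F:20, G:0, H:0.
F has the largest value, 20, making it the main broker — the node through which the most shortest paths run.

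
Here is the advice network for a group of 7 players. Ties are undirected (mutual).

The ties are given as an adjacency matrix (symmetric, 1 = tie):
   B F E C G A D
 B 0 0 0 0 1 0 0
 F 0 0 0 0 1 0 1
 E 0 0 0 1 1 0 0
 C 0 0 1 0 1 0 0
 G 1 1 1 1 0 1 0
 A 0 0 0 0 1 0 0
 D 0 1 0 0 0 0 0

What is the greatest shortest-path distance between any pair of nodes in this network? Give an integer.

Eccentricity of each node (its greatest distance to any other): A:3, B:3, C:3, D:3, E:3, F:2, G:2.
The maximum eccentricity is 3, realized for instance by the pair B–D via B – G – F – D. So the diameter is 3.

3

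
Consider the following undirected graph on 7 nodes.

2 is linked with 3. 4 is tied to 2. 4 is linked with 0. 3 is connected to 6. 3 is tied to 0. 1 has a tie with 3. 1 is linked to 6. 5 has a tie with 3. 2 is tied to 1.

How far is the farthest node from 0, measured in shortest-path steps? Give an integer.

2

Distances from 0: 1:2, 2:2, 3:1, 4:1, 5:2, 6:2.
The largest is 2 (to 2, 1, 5, and 6), so the eccentricity of 0 is 2.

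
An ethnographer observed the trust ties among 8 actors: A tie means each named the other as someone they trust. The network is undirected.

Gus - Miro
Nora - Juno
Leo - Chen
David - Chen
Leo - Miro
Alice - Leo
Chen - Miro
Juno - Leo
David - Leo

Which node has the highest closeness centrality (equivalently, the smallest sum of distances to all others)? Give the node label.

Farness (sum of distances to all others) for each node — Alice:15, Chen:12, David:14, Gus:18, Juno:13, Leo:9, Miro:12, Nora:19.
The smallest farness is 9, for Leo, so Leo has the highest closeness.

Leo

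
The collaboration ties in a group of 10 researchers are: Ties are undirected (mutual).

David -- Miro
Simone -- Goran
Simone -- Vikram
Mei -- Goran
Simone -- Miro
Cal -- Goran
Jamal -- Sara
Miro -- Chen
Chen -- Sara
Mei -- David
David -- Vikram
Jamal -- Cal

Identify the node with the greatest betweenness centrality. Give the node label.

Goran

Unnormalized betweenness of each node: Cal:6, Chen:6, David:5, Goran:10, Jamal:7/2, Mei:5/2, Miro:19/2, Sara:7/2, Simone:15/2, Vikram:1/2.
Goran has the largest value, 10, making it the main broker — the node through which the most shortest paths run.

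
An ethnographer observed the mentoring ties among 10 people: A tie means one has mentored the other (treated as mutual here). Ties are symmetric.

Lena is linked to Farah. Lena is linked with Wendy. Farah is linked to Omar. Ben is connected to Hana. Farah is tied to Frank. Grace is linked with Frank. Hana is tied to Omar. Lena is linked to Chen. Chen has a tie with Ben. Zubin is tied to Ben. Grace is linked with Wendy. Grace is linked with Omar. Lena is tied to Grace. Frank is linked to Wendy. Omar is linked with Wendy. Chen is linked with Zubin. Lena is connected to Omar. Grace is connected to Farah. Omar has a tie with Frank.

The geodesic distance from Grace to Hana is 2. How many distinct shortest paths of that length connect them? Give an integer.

1

The shortest distance is 2, and the only length-2 path is Grace–Omar–Hana. So there is exactly 1 shortest path.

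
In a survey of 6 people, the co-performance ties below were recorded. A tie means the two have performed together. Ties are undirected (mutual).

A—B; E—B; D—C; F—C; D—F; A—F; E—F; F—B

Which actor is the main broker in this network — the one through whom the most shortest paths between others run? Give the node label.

F

Unnormalized betweenness of each node: A:0, B:1/2, C:0, D:0, E:0, F:13/2.
F has the largest value, 13/2, making it the main broker — the node through which the most shortest paths run.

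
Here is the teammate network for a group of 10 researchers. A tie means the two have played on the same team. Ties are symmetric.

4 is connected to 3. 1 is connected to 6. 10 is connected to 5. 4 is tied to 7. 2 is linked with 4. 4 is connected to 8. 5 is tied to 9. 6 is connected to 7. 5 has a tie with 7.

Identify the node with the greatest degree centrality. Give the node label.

Degrees — 1:1, 2:1, 3:1, 4:4, 5:3, 6:2, 7:3, 8:1, 9:1, 10:1.
The maximum is 4, attained only by 4.

4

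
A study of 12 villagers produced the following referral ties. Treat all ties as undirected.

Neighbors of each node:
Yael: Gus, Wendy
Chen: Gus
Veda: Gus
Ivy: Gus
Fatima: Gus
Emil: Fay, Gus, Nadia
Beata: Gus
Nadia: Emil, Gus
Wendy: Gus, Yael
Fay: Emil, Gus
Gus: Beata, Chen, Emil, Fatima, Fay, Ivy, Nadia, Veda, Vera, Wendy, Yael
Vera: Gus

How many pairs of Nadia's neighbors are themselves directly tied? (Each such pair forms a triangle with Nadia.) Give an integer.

Nadia's neighbors: Emil and Gus.
Neighbor pairs that are themselves tied: Nadia–Emil–Gus. Each forms one triangle with Nadia, for 1 in total.

1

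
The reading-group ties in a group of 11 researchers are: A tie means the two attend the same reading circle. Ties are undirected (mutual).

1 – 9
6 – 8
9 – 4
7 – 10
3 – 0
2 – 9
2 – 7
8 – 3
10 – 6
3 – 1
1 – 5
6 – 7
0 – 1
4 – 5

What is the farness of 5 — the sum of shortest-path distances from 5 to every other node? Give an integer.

27

Distances from 5: 0:2, 1:1, 2:3, 3:2, 4:1, 6:4, 7:4, 8:3, 9:2, 10:5.
Sum = 2 + 1 + 3 + 2 + 1 + 4 + 4 + 3 + 2 + 5 = 27.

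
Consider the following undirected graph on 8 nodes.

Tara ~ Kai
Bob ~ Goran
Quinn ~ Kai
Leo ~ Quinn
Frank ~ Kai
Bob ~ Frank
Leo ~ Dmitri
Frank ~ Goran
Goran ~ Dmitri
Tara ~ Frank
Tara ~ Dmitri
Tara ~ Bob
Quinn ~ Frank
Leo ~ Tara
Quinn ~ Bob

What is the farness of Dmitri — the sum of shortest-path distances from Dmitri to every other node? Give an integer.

Distances from Dmitri: Bob:2, Frank:2, Goran:1, Kai:2, Leo:1, Quinn:2, Tara:1.
Sum = 2 + 2 + 1 + 2 + 1 + 2 + 1 = 11.

11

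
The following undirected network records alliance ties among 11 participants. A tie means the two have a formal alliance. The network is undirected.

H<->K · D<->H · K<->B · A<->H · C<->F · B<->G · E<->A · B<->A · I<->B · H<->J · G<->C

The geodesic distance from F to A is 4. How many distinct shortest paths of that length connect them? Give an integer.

The shortest distance is 4, and the only length-4 path is F–C–G–B–A. So there is exactly 1 shortest path.

1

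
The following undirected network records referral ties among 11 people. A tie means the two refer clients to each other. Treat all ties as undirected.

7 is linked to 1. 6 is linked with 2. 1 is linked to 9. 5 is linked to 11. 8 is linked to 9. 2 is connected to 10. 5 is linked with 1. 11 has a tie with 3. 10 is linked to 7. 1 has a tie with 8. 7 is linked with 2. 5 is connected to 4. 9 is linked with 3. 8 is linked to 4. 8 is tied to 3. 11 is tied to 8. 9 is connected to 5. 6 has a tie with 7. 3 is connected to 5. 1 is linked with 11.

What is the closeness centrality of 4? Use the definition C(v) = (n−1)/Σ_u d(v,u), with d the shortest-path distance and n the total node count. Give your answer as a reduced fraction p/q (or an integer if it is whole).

Distances from 4: 1:2, 2:4, 3:2, 5:1, 6:4, 7:3, 8:1, 9:2, 10:4, 11:2. Sum = 25.
n = 11, so closeness = 10/25 = 2/5.

2/5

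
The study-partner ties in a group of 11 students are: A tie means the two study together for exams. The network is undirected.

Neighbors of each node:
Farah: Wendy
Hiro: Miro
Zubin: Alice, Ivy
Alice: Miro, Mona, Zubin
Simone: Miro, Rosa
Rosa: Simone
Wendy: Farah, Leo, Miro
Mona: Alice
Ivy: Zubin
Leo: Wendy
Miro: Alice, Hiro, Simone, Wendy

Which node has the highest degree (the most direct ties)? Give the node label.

Miro

Degrees — Alice:3, Farah:1, Hiro:1, Ivy:1, Leo:1, Miro:4, Mona:1, Rosa:1, Simone:2, Wendy:3, Zubin:2.
The maximum is 4, attained only by Miro.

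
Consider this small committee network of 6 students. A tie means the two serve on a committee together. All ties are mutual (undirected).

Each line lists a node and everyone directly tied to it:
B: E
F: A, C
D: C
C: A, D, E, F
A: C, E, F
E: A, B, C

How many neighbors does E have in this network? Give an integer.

3

E is directly tied to A, B, and C. That is 3 neighbors, so the degree of E is 3.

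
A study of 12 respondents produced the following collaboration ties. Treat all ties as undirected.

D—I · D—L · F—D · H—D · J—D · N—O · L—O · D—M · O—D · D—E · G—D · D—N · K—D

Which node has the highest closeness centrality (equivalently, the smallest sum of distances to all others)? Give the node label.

D

Farness (sum of distances to all others) for each node — D:11, E:21, F:21, G:21, H:21, I:21, J:21, K:21, L:20, M:21, N:20, O:19.
The smallest farness is 11, for D, so D has the highest closeness.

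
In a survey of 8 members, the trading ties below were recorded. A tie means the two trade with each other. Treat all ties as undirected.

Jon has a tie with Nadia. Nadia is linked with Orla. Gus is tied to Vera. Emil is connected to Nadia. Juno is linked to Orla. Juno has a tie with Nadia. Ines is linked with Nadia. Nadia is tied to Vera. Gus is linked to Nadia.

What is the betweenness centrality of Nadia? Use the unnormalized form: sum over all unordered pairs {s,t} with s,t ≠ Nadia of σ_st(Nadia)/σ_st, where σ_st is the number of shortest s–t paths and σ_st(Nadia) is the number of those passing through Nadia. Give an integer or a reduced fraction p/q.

19

Pairs whose geodesics pass through Nadia — Vera–Orla: 1; Vera–Juno: 1; Vera–Jon: 1; Vera–Emil: 1; Vera–Ines: 1; Gus–Orla: 1; Gus–Juno: 1; Gus–Jon: 1; Gus–Emil: 1; Gus–Ines: 1; Orla–Jon: 1; Orla–Emil: 1; Orla–Ines: 1; Juno–Jon: 1 … (+5 more pairs).
All other pairs contribute 0.
Summing the contributions gives betweenness(Nadia) = 19.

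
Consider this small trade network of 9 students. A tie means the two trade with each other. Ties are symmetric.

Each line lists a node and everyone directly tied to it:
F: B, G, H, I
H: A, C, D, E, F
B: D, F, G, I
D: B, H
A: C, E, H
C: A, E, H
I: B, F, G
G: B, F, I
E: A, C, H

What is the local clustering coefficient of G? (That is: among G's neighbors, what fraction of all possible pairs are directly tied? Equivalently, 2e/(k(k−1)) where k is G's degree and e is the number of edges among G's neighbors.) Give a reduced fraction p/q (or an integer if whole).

G's neighbors: B, F, and I (k = 3).
Possible neighbor pairs: C(3,2) = 3. Edges among them: B–F, B–I, F–I → e = 3.
Clustering(G) = 3/3 = 1.

1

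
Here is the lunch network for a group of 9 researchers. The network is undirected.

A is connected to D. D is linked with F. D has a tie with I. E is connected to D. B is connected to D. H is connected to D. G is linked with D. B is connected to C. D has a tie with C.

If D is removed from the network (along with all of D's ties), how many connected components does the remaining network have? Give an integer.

7

Without D, the remaining ties split the others into: {A}; {I}; {B, C}; {H}; {E}; {F}; {G}.
That's 7 separate components.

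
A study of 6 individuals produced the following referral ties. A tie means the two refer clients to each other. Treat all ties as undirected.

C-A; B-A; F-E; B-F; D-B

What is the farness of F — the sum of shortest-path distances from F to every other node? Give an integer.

9

Distances from F: A:2, B:1, C:3, D:2, E:1.
Sum = 2 + 1 + 3 + 2 + 1 = 9.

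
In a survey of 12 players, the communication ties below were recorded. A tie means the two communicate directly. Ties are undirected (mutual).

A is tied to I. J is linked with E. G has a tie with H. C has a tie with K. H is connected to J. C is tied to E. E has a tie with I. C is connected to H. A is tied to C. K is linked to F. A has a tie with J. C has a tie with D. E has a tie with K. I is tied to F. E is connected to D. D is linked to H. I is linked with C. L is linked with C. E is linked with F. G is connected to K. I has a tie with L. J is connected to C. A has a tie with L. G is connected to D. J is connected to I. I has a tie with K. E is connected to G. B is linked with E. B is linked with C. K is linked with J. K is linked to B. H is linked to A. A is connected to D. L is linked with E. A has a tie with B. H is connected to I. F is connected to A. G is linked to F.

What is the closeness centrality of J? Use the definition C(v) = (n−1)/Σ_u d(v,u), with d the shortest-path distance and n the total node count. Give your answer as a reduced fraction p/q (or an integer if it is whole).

Distances from J: A:1, B:2, C:1, D:2, E:1, F:2, G:2, H:1, I:1, K:1, L:2. Sum = 16.
n = 12, so closeness = 11/16.

11/16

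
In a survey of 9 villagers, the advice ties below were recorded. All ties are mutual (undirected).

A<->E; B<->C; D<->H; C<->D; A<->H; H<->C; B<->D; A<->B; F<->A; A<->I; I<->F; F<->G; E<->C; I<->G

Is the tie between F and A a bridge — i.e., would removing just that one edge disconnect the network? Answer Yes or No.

No

Even without that edge, F still reaches A via F – I – A, so the network stays connected. Not a bridge.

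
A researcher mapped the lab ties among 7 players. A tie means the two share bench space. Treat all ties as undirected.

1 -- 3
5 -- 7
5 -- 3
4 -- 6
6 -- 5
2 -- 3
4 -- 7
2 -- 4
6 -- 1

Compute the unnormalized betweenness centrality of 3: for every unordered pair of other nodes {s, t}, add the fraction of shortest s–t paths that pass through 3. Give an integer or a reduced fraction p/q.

17/6

Pairs whose geodesics pass through 3 — 5–2: 1; 5–1: 1/2; 7–1: 1/3; 2–1: 1.
All other pairs contribute 0.
Summing the contributions gives betweenness(3) = 17/6.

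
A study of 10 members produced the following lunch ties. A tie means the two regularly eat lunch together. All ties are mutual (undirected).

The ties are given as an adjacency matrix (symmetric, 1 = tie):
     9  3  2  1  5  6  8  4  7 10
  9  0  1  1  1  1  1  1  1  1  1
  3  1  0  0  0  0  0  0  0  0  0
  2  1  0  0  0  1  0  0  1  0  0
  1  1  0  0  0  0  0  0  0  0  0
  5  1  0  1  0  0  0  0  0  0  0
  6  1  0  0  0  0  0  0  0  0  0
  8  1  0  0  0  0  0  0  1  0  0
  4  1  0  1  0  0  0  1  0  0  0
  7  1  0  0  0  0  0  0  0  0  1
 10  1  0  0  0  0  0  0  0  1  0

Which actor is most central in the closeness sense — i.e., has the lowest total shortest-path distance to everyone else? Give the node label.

9

Farness (sum of distances to all others) for each node — 1:17, 2:15, 3:17, 4:15, 5:16, 6:17, 7:16, 8:16, 9:9, 10:16.
The smallest farness is 9, for 9, so 9 has the highest closeness.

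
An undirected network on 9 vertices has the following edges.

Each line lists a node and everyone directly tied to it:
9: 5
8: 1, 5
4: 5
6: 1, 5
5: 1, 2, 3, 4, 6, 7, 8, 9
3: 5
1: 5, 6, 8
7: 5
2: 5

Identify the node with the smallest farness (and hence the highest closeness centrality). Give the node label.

Farness (sum of distances to all others) for each node — 1:13, 2:15, 3:15, 4:15, 5:8, 6:14, 7:15, 8:14, 9:15.
The smallest farness is 8, for 5, so 5 has the highest closeness.

5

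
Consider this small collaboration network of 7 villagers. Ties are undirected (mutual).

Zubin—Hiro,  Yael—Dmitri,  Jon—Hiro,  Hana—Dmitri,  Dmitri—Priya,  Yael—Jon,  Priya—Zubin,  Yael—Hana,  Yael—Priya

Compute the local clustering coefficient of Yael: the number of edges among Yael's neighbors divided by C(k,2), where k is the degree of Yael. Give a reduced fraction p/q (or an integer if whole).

1/3

Yael's neighbors: Dmitri, Hana, Jon, and Priya (k = 4).
Possible neighbor pairs: C(4,2) = 6. Edges among them: Dmitri–Hana, Dmitri–Priya → e = 2.
Clustering(Yael) = 2/6 = 1/3.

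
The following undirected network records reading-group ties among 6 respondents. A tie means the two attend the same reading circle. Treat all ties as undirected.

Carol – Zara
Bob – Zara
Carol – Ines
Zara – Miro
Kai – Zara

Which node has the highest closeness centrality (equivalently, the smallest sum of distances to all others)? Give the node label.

Farness (sum of distances to all others) for each node — Bob:10, Carol:8, Ines:12, Kai:10, Miro:10, Zara:6.
The smallest farness is 6, for Zara, so Zara has the highest closeness.

Zara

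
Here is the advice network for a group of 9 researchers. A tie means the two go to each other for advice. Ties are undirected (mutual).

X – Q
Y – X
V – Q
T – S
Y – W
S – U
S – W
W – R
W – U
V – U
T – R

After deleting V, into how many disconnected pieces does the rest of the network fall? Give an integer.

V's neighbors (Q and U) remain reachable from one another through other ties, so the rest of the network stays in one piece.

1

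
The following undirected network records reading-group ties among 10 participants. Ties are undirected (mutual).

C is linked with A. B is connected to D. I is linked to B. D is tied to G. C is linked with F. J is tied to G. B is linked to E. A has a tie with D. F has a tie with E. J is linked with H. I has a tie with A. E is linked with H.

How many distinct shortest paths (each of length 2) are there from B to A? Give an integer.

2

The shortest distance is 2. The length-2 paths are: B–D–A; B–I–A.
That gives 2 distinct shortest paths.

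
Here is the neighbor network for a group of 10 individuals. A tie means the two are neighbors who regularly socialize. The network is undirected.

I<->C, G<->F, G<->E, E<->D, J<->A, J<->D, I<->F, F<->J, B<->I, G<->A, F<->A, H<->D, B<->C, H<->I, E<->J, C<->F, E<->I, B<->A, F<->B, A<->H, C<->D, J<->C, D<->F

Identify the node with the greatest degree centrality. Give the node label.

F

Degrees — A:5, B:4, C:5, D:5, E:4, F:7, G:3, H:3, I:5, J:5.
The maximum is 7, attained only by F.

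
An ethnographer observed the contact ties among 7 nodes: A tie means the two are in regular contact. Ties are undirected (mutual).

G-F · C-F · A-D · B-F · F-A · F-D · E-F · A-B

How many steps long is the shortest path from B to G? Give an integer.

2

One shortest route is B – F – G, which uses 2 edges, and B and G are not directly tied, so nothing shorter exists. So d(B,G) = 2.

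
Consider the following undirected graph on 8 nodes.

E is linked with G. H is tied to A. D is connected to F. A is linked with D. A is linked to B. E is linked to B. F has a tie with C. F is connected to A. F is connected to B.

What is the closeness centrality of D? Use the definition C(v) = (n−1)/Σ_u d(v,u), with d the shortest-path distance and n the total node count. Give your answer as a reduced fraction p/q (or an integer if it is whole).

7/15

Distances from D: A:1, B:2, C:2, E:3, F:1, G:4, H:2. Sum = 15.
n = 8, so closeness = 7/15.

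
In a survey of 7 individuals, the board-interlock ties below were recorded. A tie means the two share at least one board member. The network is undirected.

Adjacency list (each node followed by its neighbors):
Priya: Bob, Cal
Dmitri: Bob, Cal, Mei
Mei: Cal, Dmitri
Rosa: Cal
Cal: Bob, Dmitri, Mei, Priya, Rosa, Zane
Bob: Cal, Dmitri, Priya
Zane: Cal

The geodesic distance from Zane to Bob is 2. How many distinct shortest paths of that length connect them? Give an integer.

1

The shortest distance is 2, and the only length-2 path is Zane–Cal–Bob. So there is exactly 1 shortest path.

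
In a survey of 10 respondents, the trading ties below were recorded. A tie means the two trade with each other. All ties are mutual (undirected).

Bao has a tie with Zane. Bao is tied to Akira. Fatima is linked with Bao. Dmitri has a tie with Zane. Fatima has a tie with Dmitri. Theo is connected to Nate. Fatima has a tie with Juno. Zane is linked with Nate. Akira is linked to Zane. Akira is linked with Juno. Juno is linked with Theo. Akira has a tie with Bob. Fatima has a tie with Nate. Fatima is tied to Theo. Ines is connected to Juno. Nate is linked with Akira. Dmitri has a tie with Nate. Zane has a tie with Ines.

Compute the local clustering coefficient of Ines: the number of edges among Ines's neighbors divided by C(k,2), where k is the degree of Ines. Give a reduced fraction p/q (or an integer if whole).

0

Ines's neighbors: Juno and Zane (k = 2).
Possible neighbor pairs: C(2,2) = 1. Edges among them: none → e = 0.
Clustering(Ines) = 0/1.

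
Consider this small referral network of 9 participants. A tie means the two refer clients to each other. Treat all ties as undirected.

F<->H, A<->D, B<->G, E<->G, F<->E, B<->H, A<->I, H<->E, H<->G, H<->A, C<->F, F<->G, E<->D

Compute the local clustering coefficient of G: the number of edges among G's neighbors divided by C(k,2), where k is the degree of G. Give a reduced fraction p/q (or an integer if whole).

G's neighbors: B, E, F, and H (k = 4).
Possible neighbor pairs: C(4,2) = 6. Edges among them: B–H, E–F, E–H, F–H → e = 4.
Clustering(G) = 4/6 = 2/3.

2/3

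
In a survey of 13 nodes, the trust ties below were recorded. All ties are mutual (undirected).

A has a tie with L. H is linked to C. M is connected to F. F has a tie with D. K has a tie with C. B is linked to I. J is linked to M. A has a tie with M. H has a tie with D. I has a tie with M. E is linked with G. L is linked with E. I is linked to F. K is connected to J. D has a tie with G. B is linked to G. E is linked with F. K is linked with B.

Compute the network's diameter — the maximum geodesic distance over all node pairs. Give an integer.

Eccentricity of each node (its greatest distance to any other): A:4, B:3, C:5, D:3, E:4, F:3, G:3, H:4, I:3, J:3, K:4, L:5, M:3.
The maximum eccentricity is 5, realized for instance by the pair L–C via L – A – M – J – K – C. So the diameter is 5.

5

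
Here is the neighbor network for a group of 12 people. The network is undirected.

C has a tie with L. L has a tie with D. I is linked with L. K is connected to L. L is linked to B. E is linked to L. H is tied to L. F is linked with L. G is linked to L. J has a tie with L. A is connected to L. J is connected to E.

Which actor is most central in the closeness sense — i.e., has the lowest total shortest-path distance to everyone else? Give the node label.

Farness (sum of distances to all others) for each node — A:21, B:21, C:21, D:21, E:20, F:21, G:21, H:21, I:21, J:20, K:21, L:11.
The smallest farness is 11, for L, so L has the highest closeness.

L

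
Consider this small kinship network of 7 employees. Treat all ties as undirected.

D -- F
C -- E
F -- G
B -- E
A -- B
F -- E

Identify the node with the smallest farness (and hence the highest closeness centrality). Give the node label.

Farness (sum of distances to all others) for each node — A:17, B:12, C:14, D:15, E:9, F:10, G:15.
The smallest farness is 9, for E, so E has the highest closeness.

E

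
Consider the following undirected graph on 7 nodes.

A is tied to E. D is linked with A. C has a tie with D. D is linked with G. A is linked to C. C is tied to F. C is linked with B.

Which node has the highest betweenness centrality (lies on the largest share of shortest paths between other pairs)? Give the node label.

C

Unnormalized betweenness of each node: A:5, B:0, C:9, D:5, E:0, F:0, G:0.
C has the largest value, 9, making it the main broker — the node through which the most shortest paths run.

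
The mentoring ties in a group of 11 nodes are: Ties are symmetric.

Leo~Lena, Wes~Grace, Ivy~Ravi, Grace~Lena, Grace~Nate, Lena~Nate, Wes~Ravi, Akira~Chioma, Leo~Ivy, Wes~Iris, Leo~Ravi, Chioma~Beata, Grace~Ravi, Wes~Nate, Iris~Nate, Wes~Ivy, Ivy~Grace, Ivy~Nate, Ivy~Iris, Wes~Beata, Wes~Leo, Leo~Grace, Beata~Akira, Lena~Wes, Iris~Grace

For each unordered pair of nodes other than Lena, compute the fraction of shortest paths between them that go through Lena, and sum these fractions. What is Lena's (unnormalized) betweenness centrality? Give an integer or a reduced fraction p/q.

1/4

Pairs whose geodesics pass through Lena — Leo–Nate: 1/4.
All other pairs contribute 0.
Summing the contributions gives betweenness(Lena) = 1/4.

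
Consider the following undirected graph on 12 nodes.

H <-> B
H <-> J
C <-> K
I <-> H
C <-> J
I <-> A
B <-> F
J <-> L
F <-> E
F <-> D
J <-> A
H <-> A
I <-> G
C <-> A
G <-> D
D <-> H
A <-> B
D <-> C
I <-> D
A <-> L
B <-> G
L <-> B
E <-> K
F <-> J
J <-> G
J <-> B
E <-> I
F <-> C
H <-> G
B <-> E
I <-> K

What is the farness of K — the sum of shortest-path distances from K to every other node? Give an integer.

Distances from K: A:2, B:2, C:1, D:2, E:1, F:2, G:2, H:2, I:1, J:2, L:3.
Sum = 2 + 2 + 1 + 2 + 1 + 2 + 2 + 2 + 1 + 2 + 3 = 20.

20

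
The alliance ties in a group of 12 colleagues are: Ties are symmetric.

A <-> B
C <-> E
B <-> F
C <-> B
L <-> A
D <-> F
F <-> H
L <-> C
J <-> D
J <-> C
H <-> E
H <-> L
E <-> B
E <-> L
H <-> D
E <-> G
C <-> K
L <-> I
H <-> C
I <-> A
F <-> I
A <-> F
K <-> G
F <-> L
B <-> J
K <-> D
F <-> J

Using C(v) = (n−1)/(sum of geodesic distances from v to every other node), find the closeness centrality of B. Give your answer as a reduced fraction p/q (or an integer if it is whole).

Distances from B: A:1, C:1, D:2, E:1, F:1, G:2, H:2, I:2, J:1, K:2, L:2. Sum = 17.
n = 12, so closeness = 11/17.

11/17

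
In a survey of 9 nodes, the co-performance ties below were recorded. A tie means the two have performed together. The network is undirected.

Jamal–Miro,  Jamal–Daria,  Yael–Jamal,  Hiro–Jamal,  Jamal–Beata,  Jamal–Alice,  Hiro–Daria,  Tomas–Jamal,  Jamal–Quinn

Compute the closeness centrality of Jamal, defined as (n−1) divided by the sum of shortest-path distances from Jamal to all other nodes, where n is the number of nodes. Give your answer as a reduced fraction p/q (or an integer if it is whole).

Distances from Jamal: Alice:1, Beata:1, Daria:1, Hiro:1, Miro:1, Quinn:1, Tomas:1, Yael:1. Sum = 8.
n = 9, so closeness = 8/8 = 1.

1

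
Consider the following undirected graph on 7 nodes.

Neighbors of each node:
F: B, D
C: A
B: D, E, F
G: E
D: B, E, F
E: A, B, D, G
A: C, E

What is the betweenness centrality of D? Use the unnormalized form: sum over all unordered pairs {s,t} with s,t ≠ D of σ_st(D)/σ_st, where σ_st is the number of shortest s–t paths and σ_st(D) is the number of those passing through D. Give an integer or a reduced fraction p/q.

2

Pairs whose geodesics pass through D — F–E: 1/2; F–A: 1/2; F–C: 1/2; F–G: 1/2.
All other pairs contribute 0.
Summing the contributions gives betweenness(D) = 2.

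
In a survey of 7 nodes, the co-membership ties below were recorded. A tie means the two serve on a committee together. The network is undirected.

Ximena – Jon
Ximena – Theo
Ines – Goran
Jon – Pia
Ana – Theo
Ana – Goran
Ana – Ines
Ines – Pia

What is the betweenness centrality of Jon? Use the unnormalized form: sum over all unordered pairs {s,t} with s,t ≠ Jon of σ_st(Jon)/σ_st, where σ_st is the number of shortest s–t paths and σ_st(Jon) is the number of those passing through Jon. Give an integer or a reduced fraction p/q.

Pairs whose geodesics pass through Jon — Pia–Theo: 1/2; Pia–Ximena: 1; Ines–Ximena: 1/2.
All other pairs contribute 0.
Summing the contributions gives betweenness(Jon) = 2.

2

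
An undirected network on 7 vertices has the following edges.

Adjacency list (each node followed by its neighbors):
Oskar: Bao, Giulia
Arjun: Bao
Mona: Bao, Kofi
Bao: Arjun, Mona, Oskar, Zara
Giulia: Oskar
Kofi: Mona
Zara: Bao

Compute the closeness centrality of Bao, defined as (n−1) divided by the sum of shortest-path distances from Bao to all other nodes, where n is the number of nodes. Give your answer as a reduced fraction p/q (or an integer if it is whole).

3/4

Distances from Bao: Arjun:1, Giulia:2, Kofi:2, Mona:1, Oskar:1, Zara:1. Sum = 8.
n = 7, so closeness = 6/8 = 3/4.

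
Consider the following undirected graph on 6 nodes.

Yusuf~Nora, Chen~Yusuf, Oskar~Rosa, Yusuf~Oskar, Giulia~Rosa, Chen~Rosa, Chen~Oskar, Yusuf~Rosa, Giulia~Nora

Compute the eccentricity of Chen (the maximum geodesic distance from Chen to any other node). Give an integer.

2

Distances from Chen: Giulia:2, Nora:2, Oskar:1, Rosa:1, Yusuf:1.
The largest is 2 (to Nora and Giulia), so the eccentricity of Chen is 2.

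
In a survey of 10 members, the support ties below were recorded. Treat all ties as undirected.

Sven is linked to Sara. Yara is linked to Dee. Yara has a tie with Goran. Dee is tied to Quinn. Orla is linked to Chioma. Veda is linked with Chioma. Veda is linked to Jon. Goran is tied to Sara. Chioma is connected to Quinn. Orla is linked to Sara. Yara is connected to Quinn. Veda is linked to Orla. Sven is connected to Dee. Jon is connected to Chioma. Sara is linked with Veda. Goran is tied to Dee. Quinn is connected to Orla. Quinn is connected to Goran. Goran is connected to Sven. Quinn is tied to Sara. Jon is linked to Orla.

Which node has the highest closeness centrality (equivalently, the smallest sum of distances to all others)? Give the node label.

Quinn

Farness (sum of distances to all others) for each node — Chioma:15, Dee:16, Goran:14, Jon:19, Orla:13, Quinn:12, Sara:13, Sven:17, Veda:16, Yara:17.
The smallest farness is 12, for Quinn, so Quinn has the highest closeness.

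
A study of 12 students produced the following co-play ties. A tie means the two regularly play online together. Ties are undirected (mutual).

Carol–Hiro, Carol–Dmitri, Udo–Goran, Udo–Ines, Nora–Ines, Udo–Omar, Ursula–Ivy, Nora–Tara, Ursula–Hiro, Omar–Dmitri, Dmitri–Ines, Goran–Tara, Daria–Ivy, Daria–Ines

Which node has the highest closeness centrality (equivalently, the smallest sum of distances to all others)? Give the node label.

Ines

Farness (sum of distances to all others) for each node — Carol:28, Daria:25, Dmitri:23, Goran:32, Hiro:33, Ines:20, Ivy:30, Nora:27, Omar:28, Tara:33, Udo:25, Ursula:34.
The smallest farness is 20, for Ines, so Ines has the highest closeness.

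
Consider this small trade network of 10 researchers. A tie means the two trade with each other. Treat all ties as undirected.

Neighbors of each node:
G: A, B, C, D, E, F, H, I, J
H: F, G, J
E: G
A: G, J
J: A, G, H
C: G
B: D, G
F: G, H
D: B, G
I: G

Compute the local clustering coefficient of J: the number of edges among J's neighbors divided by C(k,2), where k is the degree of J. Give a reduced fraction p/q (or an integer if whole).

2/3

J's neighbors: A, G, and H (k = 3).
Possible neighbor pairs: C(3,2) = 3. Edges among them: A–G, G–H → e = 2.
Clustering(J) = 2/3.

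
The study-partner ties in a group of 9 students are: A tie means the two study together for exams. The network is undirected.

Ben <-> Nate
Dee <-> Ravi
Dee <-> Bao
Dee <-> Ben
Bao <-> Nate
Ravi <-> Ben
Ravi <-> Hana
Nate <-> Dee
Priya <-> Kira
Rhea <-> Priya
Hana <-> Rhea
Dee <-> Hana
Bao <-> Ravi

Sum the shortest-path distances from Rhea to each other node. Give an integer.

17

Distances from Rhea: Bao:3, Ben:3, Dee:2, Hana:1, Kira:2, Nate:3, Priya:1, Ravi:2.
Sum = 3 + 3 + 2 + 1 + 2 + 3 + 1 + 2 = 17.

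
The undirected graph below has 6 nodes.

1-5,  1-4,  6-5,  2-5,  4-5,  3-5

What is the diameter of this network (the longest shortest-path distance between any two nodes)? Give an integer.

Eccentricity of each node (its greatest distance to any other): 1:2, 2:2, 3:2, 4:2, 5:1, 6:2.
The maximum eccentricity is 2, realized for instance by the pair 3–1 via 3 – 5 – 1. So the diameter is 2.

2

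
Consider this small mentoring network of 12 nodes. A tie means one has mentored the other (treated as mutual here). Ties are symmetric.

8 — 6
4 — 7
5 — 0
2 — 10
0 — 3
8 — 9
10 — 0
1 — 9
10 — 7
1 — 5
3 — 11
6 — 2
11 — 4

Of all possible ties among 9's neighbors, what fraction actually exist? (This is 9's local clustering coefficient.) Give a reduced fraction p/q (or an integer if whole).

9's neighbors: 1 and 8 (k = 2).
Possible neighbor pairs: C(2,2) = 1. Edges among them: none → e = 0.
Clustering(9) = 0/1.

0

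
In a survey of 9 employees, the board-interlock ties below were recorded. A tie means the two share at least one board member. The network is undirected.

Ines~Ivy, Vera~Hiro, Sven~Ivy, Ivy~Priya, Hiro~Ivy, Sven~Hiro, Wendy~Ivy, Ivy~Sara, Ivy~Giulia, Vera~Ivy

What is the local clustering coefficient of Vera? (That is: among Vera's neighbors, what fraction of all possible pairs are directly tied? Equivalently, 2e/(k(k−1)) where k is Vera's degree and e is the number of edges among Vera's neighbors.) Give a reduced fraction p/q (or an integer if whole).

1

Vera's neighbors: Hiro and Ivy (k = 2).
Possible neighbor pairs: C(2,2) = 1. Edges among them: Hiro–Ivy → e = 1.
Clustering(Vera) = 1/1.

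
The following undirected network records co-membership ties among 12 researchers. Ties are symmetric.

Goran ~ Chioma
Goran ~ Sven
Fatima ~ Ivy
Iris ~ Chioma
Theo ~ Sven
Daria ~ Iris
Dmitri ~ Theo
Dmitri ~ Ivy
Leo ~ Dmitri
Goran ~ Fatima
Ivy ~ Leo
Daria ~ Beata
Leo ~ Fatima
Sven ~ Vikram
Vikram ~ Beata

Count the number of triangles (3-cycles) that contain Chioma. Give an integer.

0

Chioma's neighbors are Goran and Iris, but none of them are tied to each other, so no triangle contains Chioma.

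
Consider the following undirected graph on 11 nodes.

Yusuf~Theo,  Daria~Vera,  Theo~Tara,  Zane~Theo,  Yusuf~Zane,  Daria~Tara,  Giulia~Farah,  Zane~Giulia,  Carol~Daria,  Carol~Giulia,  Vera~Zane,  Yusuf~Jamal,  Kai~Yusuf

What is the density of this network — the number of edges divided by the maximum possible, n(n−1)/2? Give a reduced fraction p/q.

13/55

There are 13 edges and 11 nodes, so the maximum possible is C(11,2) = 55.
Density = 13/55.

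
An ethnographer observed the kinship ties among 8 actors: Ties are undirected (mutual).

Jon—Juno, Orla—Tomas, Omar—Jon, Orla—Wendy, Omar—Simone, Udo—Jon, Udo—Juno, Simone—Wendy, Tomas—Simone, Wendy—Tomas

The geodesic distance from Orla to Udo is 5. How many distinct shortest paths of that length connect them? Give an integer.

2

The shortest distance is 5. The length-5 paths are: Orla–Tomas–Simone–Omar–Jon–Udo; Orla–Wendy–Simone–Omar–Jon–Udo.
That gives 2 distinct shortest paths.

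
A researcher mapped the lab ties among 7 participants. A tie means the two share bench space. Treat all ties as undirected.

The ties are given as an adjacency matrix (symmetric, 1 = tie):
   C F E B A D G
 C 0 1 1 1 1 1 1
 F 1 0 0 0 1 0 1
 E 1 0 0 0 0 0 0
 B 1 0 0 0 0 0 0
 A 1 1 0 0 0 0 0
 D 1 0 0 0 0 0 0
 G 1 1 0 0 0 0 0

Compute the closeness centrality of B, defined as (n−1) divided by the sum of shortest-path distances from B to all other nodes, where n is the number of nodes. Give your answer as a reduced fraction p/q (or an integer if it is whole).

6/11

Distances from B: A:2, C:1, D:2, E:2, F:2, G:2. Sum = 11.
n = 7, so closeness = 6/11.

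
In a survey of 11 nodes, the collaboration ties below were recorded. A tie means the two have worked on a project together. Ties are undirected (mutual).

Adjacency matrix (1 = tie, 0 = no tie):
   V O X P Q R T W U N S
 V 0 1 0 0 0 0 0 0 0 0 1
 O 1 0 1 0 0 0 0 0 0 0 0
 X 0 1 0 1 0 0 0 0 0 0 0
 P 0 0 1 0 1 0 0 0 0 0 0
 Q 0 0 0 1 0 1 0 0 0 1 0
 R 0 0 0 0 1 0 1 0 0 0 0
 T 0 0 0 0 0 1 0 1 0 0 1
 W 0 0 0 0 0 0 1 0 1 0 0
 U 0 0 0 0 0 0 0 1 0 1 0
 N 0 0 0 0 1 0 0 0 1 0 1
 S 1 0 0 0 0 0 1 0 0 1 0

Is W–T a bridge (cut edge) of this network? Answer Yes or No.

Even without that edge, W still reaches T via W – U – N – S – T, so the network stays connected. Not a bridge.

No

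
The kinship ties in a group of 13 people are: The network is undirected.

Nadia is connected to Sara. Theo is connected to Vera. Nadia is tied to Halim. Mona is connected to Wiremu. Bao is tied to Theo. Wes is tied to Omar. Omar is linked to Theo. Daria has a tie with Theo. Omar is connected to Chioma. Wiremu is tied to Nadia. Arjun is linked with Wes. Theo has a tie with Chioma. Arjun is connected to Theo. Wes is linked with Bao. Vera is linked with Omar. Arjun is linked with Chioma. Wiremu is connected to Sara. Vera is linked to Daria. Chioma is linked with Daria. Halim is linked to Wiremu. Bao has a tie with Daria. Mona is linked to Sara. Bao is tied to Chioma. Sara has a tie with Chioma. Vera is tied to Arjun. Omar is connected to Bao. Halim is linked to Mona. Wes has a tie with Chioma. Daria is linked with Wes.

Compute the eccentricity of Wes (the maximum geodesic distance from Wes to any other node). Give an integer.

4

Distances from Wes: Arjun:1, Bao:1, Chioma:1, Daria:1, Halim:4, Mona:3, Nadia:3, Omar:1, Sara:2, Theo:2, Vera:2, Wiremu:3.
The largest is 4 (to Halim), so the eccentricity of Wes is 4.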